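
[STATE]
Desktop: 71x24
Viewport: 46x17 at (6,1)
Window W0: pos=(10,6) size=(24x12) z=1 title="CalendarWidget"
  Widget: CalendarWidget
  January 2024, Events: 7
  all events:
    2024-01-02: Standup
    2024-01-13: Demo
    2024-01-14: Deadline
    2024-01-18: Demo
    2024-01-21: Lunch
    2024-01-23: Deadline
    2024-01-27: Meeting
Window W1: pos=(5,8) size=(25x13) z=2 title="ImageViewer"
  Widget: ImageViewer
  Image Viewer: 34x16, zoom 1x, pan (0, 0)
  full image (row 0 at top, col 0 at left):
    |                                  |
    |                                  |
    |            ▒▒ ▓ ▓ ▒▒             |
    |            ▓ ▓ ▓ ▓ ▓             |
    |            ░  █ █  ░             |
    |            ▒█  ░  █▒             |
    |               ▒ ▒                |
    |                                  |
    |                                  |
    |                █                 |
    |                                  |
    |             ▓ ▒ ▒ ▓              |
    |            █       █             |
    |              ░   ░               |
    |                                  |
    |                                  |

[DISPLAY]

                                              
                                              
                                              
                                              
                                              
    ┏━━━━━━━━━━━━━━━━━━━━━━┓                  
    ┃ CalendarWidget       ┃                  
━━━━━━━━━━━━━━━━━━━━━━━┓───┨                  
 ImageViewer           ┃   ┃                  
───────────────────────┨u  ┃                  
                       ┃ 7 ┃                  
                       ┃14*┃                  
            ▒▒ ▓ ▓ ▒▒  ┃21*┃                  
            ▓ ▓ ▓ ▓ ▓  ┃ 28┃                  
            ░  █ █  ░  ┃   ┃                  
            ▒█  ░  █▒  ┃   ┃                  
               ▒ ▒     ┃━━━┛                  


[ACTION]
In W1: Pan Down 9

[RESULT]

                                              
                                              
                                              
                                              
                                              
    ┏━━━━━━━━━━━━━━━━━━━━━━┓                  
    ┃ CalendarWidget       ┃                  
━━━━━━━━━━━━━━━━━━━━━━━┓───┨                  
 ImageViewer           ┃   ┃                  
───────────────────────┨u  ┃                  
                █      ┃ 7 ┃                  
                       ┃14*┃                  
             ▓ ▒ ▒ ▓   ┃21*┃                  
            █       █  ┃ 28┃                  
              ░   ░    ┃   ┃                  
                       ┃   ┃                  
                       ┃━━━┛                  


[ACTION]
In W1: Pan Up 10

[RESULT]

                                              
                                              
                                              
                                              
                                              
    ┏━━━━━━━━━━━━━━━━━━━━━━┓                  
    ┃ CalendarWidget       ┃                  
━━━━━━━━━━━━━━━━━━━━━━━┓───┨                  
 ImageViewer           ┃   ┃                  
───────────────────────┨u  ┃                  
                       ┃ 7 ┃                  
                       ┃14*┃                  
            ▒▒ ▓ ▓ ▒▒  ┃21*┃                  
            ▓ ▓ ▓ ▓ ▓  ┃ 28┃                  
            ░  █ █  ░  ┃   ┃                  
            ▒█  ░  █▒  ┃   ┃                  
               ▒ ▒     ┃━━━┛                  


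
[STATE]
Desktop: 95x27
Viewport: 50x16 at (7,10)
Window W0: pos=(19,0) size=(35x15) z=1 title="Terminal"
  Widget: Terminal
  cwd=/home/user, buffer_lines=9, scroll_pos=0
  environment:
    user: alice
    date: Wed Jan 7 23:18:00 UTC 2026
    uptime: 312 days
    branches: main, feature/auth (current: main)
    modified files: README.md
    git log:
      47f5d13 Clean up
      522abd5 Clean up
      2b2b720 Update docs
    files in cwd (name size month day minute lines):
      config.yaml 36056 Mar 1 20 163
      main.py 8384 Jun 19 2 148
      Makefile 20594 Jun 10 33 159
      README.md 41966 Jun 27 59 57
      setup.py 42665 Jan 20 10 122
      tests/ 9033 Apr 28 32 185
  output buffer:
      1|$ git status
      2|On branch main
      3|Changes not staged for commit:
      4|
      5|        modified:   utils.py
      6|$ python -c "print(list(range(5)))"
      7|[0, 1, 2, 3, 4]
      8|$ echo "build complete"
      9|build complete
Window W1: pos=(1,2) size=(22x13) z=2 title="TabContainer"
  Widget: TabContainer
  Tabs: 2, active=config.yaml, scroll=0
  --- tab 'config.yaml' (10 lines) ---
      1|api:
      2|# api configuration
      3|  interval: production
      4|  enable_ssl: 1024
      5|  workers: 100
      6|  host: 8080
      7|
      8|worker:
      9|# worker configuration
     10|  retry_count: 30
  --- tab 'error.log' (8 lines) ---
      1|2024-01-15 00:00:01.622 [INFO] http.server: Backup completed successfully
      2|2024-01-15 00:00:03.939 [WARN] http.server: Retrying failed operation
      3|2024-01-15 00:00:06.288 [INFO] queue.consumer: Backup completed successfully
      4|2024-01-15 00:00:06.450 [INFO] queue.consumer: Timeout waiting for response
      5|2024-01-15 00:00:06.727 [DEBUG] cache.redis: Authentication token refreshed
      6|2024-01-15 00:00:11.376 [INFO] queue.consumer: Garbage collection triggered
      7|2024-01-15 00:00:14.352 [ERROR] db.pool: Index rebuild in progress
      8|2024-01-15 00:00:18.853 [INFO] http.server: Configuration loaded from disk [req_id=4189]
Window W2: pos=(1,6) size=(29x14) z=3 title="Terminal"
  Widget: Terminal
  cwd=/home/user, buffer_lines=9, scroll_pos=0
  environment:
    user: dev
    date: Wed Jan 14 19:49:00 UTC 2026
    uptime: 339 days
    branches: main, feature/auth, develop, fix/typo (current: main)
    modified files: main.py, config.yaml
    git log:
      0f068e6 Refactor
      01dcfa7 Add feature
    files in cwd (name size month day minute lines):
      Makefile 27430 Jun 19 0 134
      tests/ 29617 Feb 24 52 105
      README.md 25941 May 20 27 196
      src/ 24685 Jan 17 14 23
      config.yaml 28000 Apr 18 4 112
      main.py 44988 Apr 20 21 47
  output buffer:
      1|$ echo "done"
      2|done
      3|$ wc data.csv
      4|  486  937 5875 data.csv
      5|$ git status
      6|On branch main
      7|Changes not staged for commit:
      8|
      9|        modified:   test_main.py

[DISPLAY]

                      ┃ild complete"          ┃   
data.csv              ┃lete                   ┃   
  937 5875 data.csv   ┃                       ┃   
 status               ┃                       ┃   
anch main             ┃━━━━━━━━━━━━━━━━━━━━━━━┛   
es not staged for comm┃                           
                      ┃                           
   modified:   test_ma┃                           
                      ┃                           
━━━━━━━━━━━━━━━━━━━━━━┛                           
                                                  
                                                  
                                                  
                                                  
                                                  
                                                  


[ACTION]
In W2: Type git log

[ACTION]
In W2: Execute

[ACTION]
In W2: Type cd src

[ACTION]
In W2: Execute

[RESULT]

es not staged for comm┃ild complete"          ┃   
                      ┃lete                   ┃   
   modified:   test_ma┃                       ┃   
 log                  ┃                       ┃   
e6 Refactor           ┃━━━━━━━━━━━━━━━━━━━━━━━┛   
a7 Add feature        ┃                           
src                   ┃                           
                      ┃                           
                      ┃                           
━━━━━━━━━━━━━━━━━━━━━━┛                           
                                                  
                                                  
                                                  
                                                  
                                                  
                                                  


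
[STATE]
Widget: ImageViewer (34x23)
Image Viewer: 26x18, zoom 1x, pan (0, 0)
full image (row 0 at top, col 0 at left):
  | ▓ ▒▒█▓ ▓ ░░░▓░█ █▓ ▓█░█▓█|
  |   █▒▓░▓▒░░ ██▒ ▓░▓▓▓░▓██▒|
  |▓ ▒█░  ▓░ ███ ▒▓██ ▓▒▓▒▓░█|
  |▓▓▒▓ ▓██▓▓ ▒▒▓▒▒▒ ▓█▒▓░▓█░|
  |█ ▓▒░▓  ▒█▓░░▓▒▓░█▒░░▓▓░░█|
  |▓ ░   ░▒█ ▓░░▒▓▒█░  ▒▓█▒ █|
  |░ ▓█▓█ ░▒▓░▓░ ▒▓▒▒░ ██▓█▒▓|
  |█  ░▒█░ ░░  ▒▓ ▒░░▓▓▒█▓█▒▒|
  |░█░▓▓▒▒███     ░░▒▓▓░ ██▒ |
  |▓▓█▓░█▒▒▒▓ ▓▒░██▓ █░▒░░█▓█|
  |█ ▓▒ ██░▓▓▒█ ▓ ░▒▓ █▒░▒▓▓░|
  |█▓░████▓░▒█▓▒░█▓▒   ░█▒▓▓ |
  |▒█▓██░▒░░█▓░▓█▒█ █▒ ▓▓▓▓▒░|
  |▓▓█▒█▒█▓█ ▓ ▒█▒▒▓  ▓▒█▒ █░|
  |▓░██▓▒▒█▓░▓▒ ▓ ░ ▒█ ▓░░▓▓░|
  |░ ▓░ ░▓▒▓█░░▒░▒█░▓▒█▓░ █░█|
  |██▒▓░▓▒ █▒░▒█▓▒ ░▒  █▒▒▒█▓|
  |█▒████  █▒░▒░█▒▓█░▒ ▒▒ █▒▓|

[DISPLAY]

 ▓ ▒▒█▓ ▓ ░░░▓░█ █▓ ▓█░█▓█        
   █▒▓░▓▒░░ ██▒ ▓░▓▓▓░▓██▒        
▓ ▒█░  ▓░ ███ ▒▓██ ▓▒▓▒▓░█        
▓▓▒▓ ▓██▓▓ ▒▒▓▒▒▒ ▓█▒▓░▓█░        
█ ▓▒░▓  ▒█▓░░▓▒▓░█▒░░▓▓░░█        
▓ ░   ░▒█ ▓░░▒▓▒█░  ▒▓█▒ █        
░ ▓█▓█ ░▒▓░▓░ ▒▓▒▒░ ██▓█▒▓        
█  ░▒█░ ░░  ▒▓ ▒░░▓▓▒█▓█▒▒        
░█░▓▓▒▒███     ░░▒▓▓░ ██▒         
▓▓█▓░█▒▒▒▓ ▓▒░██▓ █░▒░░█▓█        
█ ▓▒ ██░▓▓▒█ ▓ ░▒▓ █▒░▒▓▓░        
█▓░████▓░▒█▓▒░█▓▒   ░█▒▓▓         
▒█▓██░▒░░█▓░▓█▒█ █▒ ▓▓▓▓▒░        
▓▓█▒█▒█▓█ ▓ ▒█▒▒▓  ▓▒█▒ █░        
▓░██▓▒▒█▓░▓▒ ▓ ░ ▒█ ▓░░▓▓░        
░ ▓░ ░▓▒▓█░░▒░▒█░▓▒█▓░ █░█        
██▒▓░▓▒ █▒░▒█▓▒ ░▒  █▒▒▒█▓        
█▒████  █▒░▒░█▒▓█░▒ ▒▒ █▒▓        
                                  
                                  
                                  
                                  
                                  


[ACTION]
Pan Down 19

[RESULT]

                                  
                                  
                                  
                                  
                                  
                                  
                                  
                                  
                                  
                                  
                                  
                                  
                                  
                                  
                                  
                                  
                                  
                                  
                                  
                                  
                                  
                                  
                                  


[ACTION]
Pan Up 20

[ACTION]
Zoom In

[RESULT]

  ▓▓  ▒▒▒▒██▓▓  ▓▓  ░░░░░░▓▓░░██  
  ▓▓  ▒▒▒▒██▓▓  ▓▓  ░░░░░░▓▓░░██  
      ██▒▒▓▓░░▓▓▒▒░░░░  ████▒▒  ▓▓
      ██▒▒▓▓░░▓▓▒▒░░░░  ████▒▒  ▓▓
▓▓  ▒▒██░░    ▓▓░░  ██████  ▒▒▓▓██
▓▓  ▒▒██░░    ▓▓░░  ██████  ▒▒▓▓██
▓▓▓▓▒▒▓▓  ▓▓████▓▓▓▓  ▒▒▒▒▓▓▒▒▒▒▒▒
▓▓▓▓▒▒▓▓  ▓▓████▓▓▓▓  ▒▒▒▒▓▓▒▒▒▒▒▒
██  ▓▓▒▒░░▓▓    ▒▒██▓▓░░░░▓▓▒▒▓▓░░
██  ▓▓▒▒░░▓▓    ▒▒██▓▓░░░░▓▓▒▒▓▓░░
▓▓  ░░      ░░▒▒██  ▓▓░░░░▒▒▓▓▒▒██
▓▓  ░░      ░░▒▒██  ▓▓░░░░▒▒▓▓▒▒██
░░  ▓▓██▓▓██  ░░▒▒▓▓░░▓▓░░  ▒▒▓▓▒▒
░░  ▓▓██▓▓██  ░░▒▒▓▓░░▓▓░░  ▒▒▓▓▒▒
██    ░░▒▒██░░  ░░░░    ▒▒▓▓  ▒▒░░
██    ░░▒▒██░░  ░░░░    ▒▒▓▓  ▒▒░░
░░██░░▓▓▓▓▒▒▒▒██████          ░░░░
░░██░░▓▓▓▓▒▒▒▒██████          ░░░░
▓▓▓▓██▓▓░░██▒▒▒▒▒▒▓▓  ▓▓▒▒░░████▓▓
▓▓▓▓██▓▓░░██▒▒▒▒▒▒▓▓  ▓▓▒▒░░████▓▓
██  ▓▓▒▒  ████░░▓▓▓▓▒▒██  ▓▓  ░░▒▒
██  ▓▓▒▒  ████░░▓▓▓▓▒▒██  ▓▓  ░░▒▒
██▓▓░░████████▓▓░░▒▒██▓▓▒▒░░██▓▓▒▒


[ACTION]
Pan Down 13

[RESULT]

░░  ▓▓██▓▓██  ░░▒▒▓▓░░▓▓░░  ▒▒▓▓▒▒
██    ░░▒▒██░░  ░░░░    ▒▒▓▓  ▒▒░░
██    ░░▒▒██░░  ░░░░    ▒▒▓▓  ▒▒░░
░░██░░▓▓▓▓▒▒▒▒██████          ░░░░
░░██░░▓▓▓▓▒▒▒▒██████          ░░░░
▓▓▓▓██▓▓░░██▒▒▒▒▒▒▓▓  ▓▓▒▒░░████▓▓
▓▓▓▓██▓▓░░██▒▒▒▒▒▒▓▓  ▓▓▒▒░░████▓▓
██  ▓▓▒▒  ████░░▓▓▓▓▒▒██  ▓▓  ░░▒▒
██  ▓▓▒▒  ████░░▓▓▓▓▒▒██  ▓▓  ░░▒▒
██▓▓░░████████▓▓░░▒▒██▓▓▒▒░░██▓▓▒▒
██▓▓░░████████▓▓░░▒▒██▓▓▒▒░░██▓▓▒▒
▒▒██▓▓████░░▒▒░░░░██▓▓░░▓▓██▒▒██  
▒▒██▓▓████░░▒▒░░░░██▓▓░░▓▓██▒▒██  
▓▓▓▓██▒▒██▒▒██▓▓██  ▓▓  ▒▒██▒▒▒▒▓▓
▓▓▓▓██▒▒██▒▒██▓▓██  ▓▓  ▒▒██▒▒▒▒▓▓
▓▓░░████▓▓▒▒▒▒██▓▓░░▓▓▒▒  ▓▓  ░░  
▓▓░░████▓▓▒▒▒▒██▓▓░░▓▓▒▒  ▓▓  ░░  
░░  ▓▓░░  ░░▓▓▒▒▓▓██░░░░▒▒░░▒▒██░░
░░  ▓▓░░  ░░▓▓▒▒▓▓██░░░░▒▒░░▒▒██░░
████▒▒▓▓░░▓▓▒▒  ██▒▒░░▒▒██▓▓▒▒  ░░
████▒▒▓▓░░▓▓▒▒  ██▒▒░░▒▒██▓▓▒▒  ░░
██▒▒████████    ██▒▒░░▒▒░░██▒▒▓▓██
██▒▒████████    ██▒▒░░▒▒░░██▒▒▓▓██


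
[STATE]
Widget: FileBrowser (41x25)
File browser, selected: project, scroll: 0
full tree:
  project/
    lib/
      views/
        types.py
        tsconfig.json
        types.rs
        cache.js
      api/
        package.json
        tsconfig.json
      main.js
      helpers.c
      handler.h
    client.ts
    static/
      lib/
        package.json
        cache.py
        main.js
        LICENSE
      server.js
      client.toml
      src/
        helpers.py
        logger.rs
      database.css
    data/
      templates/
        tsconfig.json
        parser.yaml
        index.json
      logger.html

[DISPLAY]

> [-] project/                           
    [+] lib/                             
    client.ts                            
    [+] static/                          
    [+] data/                            
                                         
                                         
                                         
                                         
                                         
                                         
                                         
                                         
                                         
                                         
                                         
                                         
                                         
                                         
                                         
                                         
                                         
                                         
                                         
                                         


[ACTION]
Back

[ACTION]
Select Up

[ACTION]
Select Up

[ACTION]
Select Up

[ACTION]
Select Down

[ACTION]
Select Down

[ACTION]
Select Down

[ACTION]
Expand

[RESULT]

  [-] project/                           
    [+] lib/                             
    client.ts                            
  > [-] static/                          
      [+] lib/                           
      server.js                          
      client.toml                        
      [+] src/                           
      database.css                       
    [+] data/                            
                                         
                                         
                                         
                                         
                                         
                                         
                                         
                                         
                                         
                                         
                                         
                                         
                                         
                                         
                                         


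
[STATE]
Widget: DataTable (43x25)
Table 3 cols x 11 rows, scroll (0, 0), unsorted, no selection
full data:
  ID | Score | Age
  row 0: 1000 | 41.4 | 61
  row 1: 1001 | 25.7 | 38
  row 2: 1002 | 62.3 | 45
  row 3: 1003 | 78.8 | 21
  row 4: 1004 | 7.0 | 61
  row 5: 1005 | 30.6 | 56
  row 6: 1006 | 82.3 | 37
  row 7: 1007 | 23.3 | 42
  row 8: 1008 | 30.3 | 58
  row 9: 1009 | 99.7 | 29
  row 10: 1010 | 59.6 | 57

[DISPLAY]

ID  │Score│Age                             
────┼─────┼───                             
1000│41.4 │61                              
1001│25.7 │38                              
1002│62.3 │45                              
1003│78.8 │21                              
1004│7.0  │61                              
1005│30.6 │56                              
1006│82.3 │37                              
1007│23.3 │42                              
1008│30.3 │58                              
1009│99.7 │29                              
1010│59.6 │57                              
                                           
                                           
                                           
                                           
                                           
                                           
                                           
                                           
                                           
                                           
                                           
                                           


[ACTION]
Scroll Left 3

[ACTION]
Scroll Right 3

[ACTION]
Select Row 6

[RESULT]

ID  │Score│Age                             
────┼─────┼───                             
1000│41.4 │61                              
1001│25.7 │38                              
1002│62.3 │45                              
1003│78.8 │21                              
1004│7.0  │61                              
1005│30.6 │56                              
>006│82.3 │37                              
1007│23.3 │42                              
1008│30.3 │58                              
1009│99.7 │29                              
1010│59.6 │57                              
                                           
                                           
                                           
                                           
                                           
                                           
                                           
                                           
                                           
                                           
                                           
                                           


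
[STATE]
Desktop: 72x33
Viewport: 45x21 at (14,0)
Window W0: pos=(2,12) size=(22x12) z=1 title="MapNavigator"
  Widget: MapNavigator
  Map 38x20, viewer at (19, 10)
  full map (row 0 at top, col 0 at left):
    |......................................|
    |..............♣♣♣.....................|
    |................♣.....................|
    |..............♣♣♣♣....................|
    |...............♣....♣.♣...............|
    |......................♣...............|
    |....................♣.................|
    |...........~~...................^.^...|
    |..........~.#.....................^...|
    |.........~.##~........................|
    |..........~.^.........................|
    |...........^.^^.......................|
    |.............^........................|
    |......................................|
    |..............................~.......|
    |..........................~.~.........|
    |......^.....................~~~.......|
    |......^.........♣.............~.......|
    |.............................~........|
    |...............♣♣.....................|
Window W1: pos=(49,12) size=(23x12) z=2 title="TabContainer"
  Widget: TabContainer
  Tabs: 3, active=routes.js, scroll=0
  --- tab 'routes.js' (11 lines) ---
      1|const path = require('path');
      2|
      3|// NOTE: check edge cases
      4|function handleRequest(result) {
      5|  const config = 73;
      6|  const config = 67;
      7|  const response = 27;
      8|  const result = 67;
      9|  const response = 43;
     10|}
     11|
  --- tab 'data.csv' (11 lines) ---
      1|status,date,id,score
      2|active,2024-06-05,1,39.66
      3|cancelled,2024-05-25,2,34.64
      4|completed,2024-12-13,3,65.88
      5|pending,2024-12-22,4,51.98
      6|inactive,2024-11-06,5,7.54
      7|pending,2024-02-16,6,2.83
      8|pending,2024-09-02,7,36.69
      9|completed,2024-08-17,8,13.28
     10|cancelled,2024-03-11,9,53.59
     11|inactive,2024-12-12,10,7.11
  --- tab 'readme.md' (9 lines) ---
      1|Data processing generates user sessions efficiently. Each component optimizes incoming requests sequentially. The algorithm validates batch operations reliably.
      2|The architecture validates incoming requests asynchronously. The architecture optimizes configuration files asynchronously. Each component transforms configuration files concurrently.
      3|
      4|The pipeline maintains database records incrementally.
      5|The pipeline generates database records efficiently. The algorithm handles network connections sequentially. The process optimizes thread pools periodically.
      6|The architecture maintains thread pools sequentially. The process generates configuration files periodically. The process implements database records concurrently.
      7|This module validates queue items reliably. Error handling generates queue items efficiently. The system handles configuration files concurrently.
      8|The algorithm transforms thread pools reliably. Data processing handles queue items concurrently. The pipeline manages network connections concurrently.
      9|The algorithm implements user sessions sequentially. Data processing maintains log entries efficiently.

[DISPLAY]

                                             
                                             
                                             
                                             
                                             
                                             
                                             
                                             
                                             
                                             
                                             
                                             
━━━━━━━━━┓                         ┏━━━━━━━━━
or       ┃                         ┃ TabConta
─────────┨                         ┠─────────
♣........┃                         ┃[routes.j
.........┃                         ┃─────────
.........┃                         ┃const pat
.........┃                         ┃         
.........┃                         ┃// NOTE: 
.........┃                         ┃function 


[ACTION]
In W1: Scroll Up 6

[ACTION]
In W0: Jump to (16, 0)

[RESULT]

                                             
                                             
                                             
                                             
                                             
                                             
                                             
                                             
                                             
                                             
                                             
                                             
━━━━━━━━━┓                         ┏━━━━━━━━━
or       ┃                         ┃ TabConta
─────────┨                         ┠─────────
         ┃                         ┃[routes.j
         ┃                         ┃─────────
         ┃                         ┃const pat
         ┃                         ┃         
.........┃                         ┃// NOTE: 
.........┃                         ┃function 


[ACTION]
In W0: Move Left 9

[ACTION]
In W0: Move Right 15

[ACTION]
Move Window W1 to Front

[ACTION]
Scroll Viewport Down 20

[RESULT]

━━━━━━━━━┓                         ┏━━━━━━━━━
or       ┃                         ┃ TabConta
─────────┨                         ┠─────────
         ┃                         ┃[routes.j
         ┃                         ┃─────────
         ┃                         ┃const pat
         ┃                         ┃         
.........┃                         ┃// NOTE: 
.........┃                         ┃function 
.........┃                         ┃  const c
.........┃                         ┃  const c
━━━━━━━━━┛                         ┗━━━━━━━━━
                                             
                                             
                                             
                                             
                                             
                                             
                                             
                                             
                                             


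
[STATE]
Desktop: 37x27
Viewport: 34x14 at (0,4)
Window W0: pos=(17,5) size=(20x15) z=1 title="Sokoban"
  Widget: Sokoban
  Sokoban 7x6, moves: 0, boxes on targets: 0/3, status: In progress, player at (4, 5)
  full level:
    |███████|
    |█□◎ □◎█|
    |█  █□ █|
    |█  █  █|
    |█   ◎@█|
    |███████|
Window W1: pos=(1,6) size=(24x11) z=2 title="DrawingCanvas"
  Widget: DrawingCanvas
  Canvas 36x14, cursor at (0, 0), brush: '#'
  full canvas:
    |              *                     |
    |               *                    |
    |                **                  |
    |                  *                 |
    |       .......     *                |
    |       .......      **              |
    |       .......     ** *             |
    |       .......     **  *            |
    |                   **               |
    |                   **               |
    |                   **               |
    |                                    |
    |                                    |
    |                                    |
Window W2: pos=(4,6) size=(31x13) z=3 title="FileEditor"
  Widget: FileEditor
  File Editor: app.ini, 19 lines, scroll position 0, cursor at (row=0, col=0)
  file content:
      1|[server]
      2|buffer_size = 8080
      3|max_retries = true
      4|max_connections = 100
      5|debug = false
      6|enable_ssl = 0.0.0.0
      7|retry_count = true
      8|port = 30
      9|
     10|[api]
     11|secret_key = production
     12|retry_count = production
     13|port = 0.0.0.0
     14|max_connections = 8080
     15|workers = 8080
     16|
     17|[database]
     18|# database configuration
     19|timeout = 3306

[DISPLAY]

                                  
                 ┏━━━━━━━━━━━━━━━━
 ┏━━┏━━━━━━━━━━━━━━━━━━━━━━━━━━━━━
 ┃ D┃ FileEditor                  
 ┠──┠─────────────────────────────
 ┃+ ┃█server]                    ▲
 ┃  ┃buffer_size = 8080          █
 ┃  ┃max_retries = true          ░
 ┃  ┃max_connections = 100       ░
 ┃  ┃debug = false               ░
 ┃  ┃enable_ssl = 0.0.0.0        ░
 ┃  ┃retry_count = true          ░
 ┗━━┃port = 30                   ░
    ┃                            ▼


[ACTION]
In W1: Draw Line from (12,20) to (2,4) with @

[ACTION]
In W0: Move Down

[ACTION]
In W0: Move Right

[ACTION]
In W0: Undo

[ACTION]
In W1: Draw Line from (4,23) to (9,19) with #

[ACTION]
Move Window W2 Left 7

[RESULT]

                                  
                 ┏━━━━━━━━━━━━━━━━
┏━━━━━━━━━━━━━━━━━━━━━━━━━━━━━┓   
┃ FileEditor                  ┃───
┠─────────────────────────────┨   
┃█server]                    ▲┃   
┃buffer_size = 8080          █┃   
┃max_retries = true          ░┃   
┃max_connections = 100       ░┃   
┃debug = false               ░┃   
┃enable_ssl = 0.0.0.0        ░┃   
┃retry_count = true          ░┃   
┃port = 30                   ░┃   
┃                            ▼┃   


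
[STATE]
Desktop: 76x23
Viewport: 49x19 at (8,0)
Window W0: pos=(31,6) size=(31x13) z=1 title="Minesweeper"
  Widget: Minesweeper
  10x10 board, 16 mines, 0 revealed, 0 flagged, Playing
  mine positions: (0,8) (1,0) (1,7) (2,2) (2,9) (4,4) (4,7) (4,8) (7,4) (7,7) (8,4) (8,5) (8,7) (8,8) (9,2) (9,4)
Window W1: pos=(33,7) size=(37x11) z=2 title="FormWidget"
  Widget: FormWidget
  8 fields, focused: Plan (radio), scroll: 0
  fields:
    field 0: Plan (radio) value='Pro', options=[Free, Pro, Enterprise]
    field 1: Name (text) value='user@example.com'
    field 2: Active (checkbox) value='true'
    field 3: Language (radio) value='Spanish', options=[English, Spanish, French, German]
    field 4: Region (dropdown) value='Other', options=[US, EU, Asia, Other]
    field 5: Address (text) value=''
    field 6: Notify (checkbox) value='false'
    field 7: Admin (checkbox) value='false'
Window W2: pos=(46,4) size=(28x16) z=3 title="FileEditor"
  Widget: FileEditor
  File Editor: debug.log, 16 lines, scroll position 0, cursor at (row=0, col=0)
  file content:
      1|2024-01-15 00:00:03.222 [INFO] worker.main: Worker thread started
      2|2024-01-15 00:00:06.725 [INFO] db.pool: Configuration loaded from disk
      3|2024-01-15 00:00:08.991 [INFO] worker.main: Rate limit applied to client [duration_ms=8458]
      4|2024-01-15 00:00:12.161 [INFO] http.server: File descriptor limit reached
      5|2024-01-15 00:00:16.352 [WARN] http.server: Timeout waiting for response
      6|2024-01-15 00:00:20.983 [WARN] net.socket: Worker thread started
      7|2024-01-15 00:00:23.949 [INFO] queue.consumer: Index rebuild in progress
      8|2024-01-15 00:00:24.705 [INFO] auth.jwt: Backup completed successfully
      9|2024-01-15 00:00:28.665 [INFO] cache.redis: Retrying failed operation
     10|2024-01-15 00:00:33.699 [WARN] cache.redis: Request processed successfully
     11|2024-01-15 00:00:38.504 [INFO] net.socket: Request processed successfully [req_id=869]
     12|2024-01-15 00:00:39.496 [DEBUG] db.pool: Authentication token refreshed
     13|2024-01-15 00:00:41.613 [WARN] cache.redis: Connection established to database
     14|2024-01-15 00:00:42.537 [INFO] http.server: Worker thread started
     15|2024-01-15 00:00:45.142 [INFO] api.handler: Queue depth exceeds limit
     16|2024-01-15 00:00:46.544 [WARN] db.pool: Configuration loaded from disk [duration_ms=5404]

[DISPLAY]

                                                 
                                                 
                                                 
                                                 
                                      ┏━━━━━━━━━━
                                      ┃ FileEdito
                       ┏━━━━━━━━━━━━━━┠──────────
                       ┃ ┏━━━━━━━━━━━━┃█024-01-15
                       ┠─┃ FormWidget ┃2024-01-15
                       ┃■┠────────────┃2024-01-15
                       ┃■┃> Plan:     ┃2024-01-15
                       ┃■┃  Name:     ┃2024-01-15
                       ┃■┃  Active:   ┃2024-01-15
                       ┃■┃  Language: ┃2024-01-15
                       ┃■┃  Region:   ┃2024-01-15
                       ┃■┃  Address:  ┃2024-01-15
                       ┃■┃  Notify:   ┃2024-01-15
                       ┃■┗━━━━━━━━━━━━┃2024-01-15
                       ┗━━━━━━━━━━━━━━┃2024-01-15


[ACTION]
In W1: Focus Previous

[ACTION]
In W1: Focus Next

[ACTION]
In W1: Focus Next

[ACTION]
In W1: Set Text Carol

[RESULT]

                                                 
                                                 
                                                 
                                                 
                                      ┏━━━━━━━━━━
                                      ┃ FileEdito
                       ┏━━━━━━━━━━━━━━┠──────────
                       ┃ ┏━━━━━━━━━━━━┃█024-01-15
                       ┠─┃ FormWidget ┃2024-01-15
                       ┃■┠────────────┃2024-01-15
                       ┃■┃  Plan:     ┃2024-01-15
                       ┃■┃> Name:     ┃2024-01-15
                       ┃■┃  Active:   ┃2024-01-15
                       ┃■┃  Language: ┃2024-01-15
                       ┃■┃  Region:   ┃2024-01-15
                       ┃■┃  Address:  ┃2024-01-15
                       ┃■┃  Notify:   ┃2024-01-15
                       ┃■┗━━━━━━━━━━━━┃2024-01-15
                       ┗━━━━━━━━━━━━━━┃2024-01-15


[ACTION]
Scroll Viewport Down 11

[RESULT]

                                      ┏━━━━━━━━━━
                                      ┃ FileEdito
                       ┏━━━━━━━━━━━━━━┠──────────
                       ┃ ┏━━━━━━━━━━━━┃█024-01-15
                       ┠─┃ FormWidget ┃2024-01-15
                       ┃■┠────────────┃2024-01-15
                       ┃■┃  Plan:     ┃2024-01-15
                       ┃■┃> Name:     ┃2024-01-15
                       ┃■┃  Active:   ┃2024-01-15
                       ┃■┃  Language: ┃2024-01-15
                       ┃■┃  Region:   ┃2024-01-15
                       ┃■┃  Address:  ┃2024-01-15
                       ┃■┃  Notify:   ┃2024-01-15
                       ┃■┗━━━━━━━━━━━━┃2024-01-15
                       ┗━━━━━━━━━━━━━━┃2024-01-15
                                      ┗━━━━━━━━━━
                                                 
                                                 
                                                 


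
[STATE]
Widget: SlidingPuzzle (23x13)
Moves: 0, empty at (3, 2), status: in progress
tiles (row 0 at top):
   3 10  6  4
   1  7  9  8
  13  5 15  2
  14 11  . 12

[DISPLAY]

┌────┬────┬────┬────┐  
│  3 │ 10 │  6 │  4 │  
├────┼────┼────┼────┤  
│  1 │  7 │  9 │  8 │  
├────┼────┼────┼────┤  
│ 13 │  5 │ 15 │  2 │  
├────┼────┼────┼────┤  
│ 14 │ 11 │    │ 12 │  
└────┴────┴────┴────┘  
Moves: 0               
                       
                       
                       


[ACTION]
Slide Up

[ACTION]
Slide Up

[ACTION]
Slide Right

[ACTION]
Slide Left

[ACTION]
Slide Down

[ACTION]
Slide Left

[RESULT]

┌────┬────┬────┬────┐  
│  3 │ 10 │  6 │  4 │  
├────┼────┼────┼────┤  
│  1 │  7 │  9 │  8 │  
├────┼────┼────┼────┤  
│ 13 │  5 │  2 │    │  
├────┼────┼────┼────┤  
│ 14 │ 11 │ 15 │ 12 │  
└────┴────┴────┴────┘  
Moves: 4               
                       
                       
                       
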